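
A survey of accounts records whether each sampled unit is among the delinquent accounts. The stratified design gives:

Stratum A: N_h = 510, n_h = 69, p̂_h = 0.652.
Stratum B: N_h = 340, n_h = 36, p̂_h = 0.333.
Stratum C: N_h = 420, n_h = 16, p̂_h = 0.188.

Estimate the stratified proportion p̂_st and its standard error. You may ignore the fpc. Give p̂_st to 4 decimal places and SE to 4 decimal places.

N = 1270; stratum weights W_h = N_h/N.
p̂_st = Σ W_h p̂_h = (510·0.652 + 340·0.333 + 420·0.188)/1270 = 0.41315
V̂(p̂_st) = Σ W_h² p̂_h(1−p̂_h)/(n_h−1):
  stratum A: (510/1270)²·0.652·0.348/68 = 0.000538085
  stratum B: (340/1270)²·0.333·0.667/35 = 0.000454833
  stratum C: (420/1270)²·0.188·0.812/15 = 0.00111305
V̂(p̂_st) = 0.00210597; SE = √V̂ = 0.0458908

p̂_st ≈ 0.4131, SE ≈ 0.0459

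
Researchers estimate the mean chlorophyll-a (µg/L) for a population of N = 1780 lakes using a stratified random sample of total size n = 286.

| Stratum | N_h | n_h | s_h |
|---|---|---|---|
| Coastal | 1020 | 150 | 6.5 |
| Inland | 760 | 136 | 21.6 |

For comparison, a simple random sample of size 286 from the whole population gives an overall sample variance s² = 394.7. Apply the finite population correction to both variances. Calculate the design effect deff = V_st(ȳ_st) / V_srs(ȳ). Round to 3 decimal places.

deff ≈ 0.511

V̂(ȳ_st) = Σ W_h² (1 − n_h/N_h) s_h²/n_h, with W_h = N_h/N and N = 1780:
  stratum Coastal: (1020/1780)²·(1 − 150/1020)·6.5²/150 = 0.0788887
  stratum Inland: (760/1780)²·(1 − 136/760)·21.6²/136 = 0.513484
V_st = 0.592373
V_srs = (1 − 286/1780)·394.7/286 = 1.15833
deff = V_st / V_srs = 0.592373/1.15833 = 0.5114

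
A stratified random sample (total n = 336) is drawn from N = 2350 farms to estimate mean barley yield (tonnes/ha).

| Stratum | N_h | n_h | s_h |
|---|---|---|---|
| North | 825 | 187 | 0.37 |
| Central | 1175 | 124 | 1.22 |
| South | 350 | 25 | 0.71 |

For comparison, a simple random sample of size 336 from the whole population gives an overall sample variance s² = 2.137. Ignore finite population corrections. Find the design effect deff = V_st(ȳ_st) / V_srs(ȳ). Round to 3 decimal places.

V̂(ȳ_st) = Σ W_h² s_h²/n_h, with W_h = N_h/N and N = 2350:
  stratum North: (825/2350)²·0.37²/187 = 9.02265e-05
  stratum Central: (1175/2350)²·1.22²/124 = 0.00300081
  stratum South: (350/2350)²·0.71²/25 = 0.000447278
V_st = 0.00353831
V_srs = s²/n = 2.137/336 = 0.00636012
deff = V_st / V_srs = 0.00353831/0.00636012 = 0.5563

deff ≈ 0.556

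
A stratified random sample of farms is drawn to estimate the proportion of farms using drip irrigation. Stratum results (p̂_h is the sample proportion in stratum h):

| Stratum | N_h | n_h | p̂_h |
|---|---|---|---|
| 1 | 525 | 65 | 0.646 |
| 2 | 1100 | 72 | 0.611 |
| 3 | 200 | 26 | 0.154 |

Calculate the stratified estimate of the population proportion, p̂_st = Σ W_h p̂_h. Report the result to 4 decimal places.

p̂_st ≈ 0.5710

N = 1825; stratum weights W_h = N_h/N.
p̂_st = Σ W_h p̂_h = (525·0.646 + 1100·0.611 + 200·0.154)/1825 = 0.57099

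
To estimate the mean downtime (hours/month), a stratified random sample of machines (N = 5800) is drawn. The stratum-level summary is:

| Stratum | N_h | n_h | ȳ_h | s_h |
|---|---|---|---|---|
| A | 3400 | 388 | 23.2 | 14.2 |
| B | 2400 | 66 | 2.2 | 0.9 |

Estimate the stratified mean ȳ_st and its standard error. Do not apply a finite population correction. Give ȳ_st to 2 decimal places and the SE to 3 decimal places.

ȳ_st ≈ 14.51, SE ≈ 0.425

ȳ_st = Σ W_h ȳ_h = (3400·23.2 + 2400·2.2)/5800 = 14.51034
V̂(ȳ_st) = Σ W_h² s_h²/n_h, with W_h = N_h/N and N = 5800:
  stratum A: (3400/5800)²·14.2²/388 = 0.178586
  stratum B: (2400/5800)²·0.9²/66 = 0.00210139
V̂(ȳ_st) = 0.180687
SE(ȳ_st) = √0.180687 = 0.425073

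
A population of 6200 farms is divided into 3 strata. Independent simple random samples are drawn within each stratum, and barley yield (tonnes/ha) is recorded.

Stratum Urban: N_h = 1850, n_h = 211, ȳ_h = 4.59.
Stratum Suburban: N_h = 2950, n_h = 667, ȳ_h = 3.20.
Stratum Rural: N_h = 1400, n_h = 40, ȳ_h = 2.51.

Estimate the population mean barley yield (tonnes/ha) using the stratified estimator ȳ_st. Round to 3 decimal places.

N = Σ N_h = 6200. Stratum weights W_h = N_h/N.
ȳ_st = (1850·4.59 + 2950·3.20 + 1400·2.51) / 6200 = 3.45895

ȳ_st ≈ 3.459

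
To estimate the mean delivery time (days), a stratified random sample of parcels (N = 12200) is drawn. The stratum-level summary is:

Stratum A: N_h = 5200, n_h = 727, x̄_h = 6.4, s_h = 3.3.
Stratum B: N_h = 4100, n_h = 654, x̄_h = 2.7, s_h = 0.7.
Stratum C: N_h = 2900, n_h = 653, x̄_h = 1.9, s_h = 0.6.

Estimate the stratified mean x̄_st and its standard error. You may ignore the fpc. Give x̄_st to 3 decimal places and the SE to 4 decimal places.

x̄_st ≈ 4.087, SE ≈ 0.0533

x̄_st = Σ W_h x̄_h = (5200·6.4 + 4100·2.7 + 2900·1.9)/12200 = 4.08689
V̂(x̄_st) = Σ W_h² s_h²/n_h, with W_h = N_h/N and N = 12200:
  stratum A: (5200/12200)²·3.3²/727 = 0.00272133
  stratum B: (4100/12200)²·0.7²/654 = 8.46187e-05
  stratum C: (2900/12200)²·0.6²/653 = 3.11505e-05
V̂(x̄_st) = 0.00283709
SE(x̄_st) = √0.00283709 = 0.0532644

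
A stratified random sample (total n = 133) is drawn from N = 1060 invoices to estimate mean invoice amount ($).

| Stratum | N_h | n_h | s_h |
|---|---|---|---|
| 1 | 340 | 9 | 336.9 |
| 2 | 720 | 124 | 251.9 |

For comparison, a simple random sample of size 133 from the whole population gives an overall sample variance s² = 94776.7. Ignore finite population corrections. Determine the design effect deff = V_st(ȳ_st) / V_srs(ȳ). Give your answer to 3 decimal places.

deff ≈ 2.152

V̂(ȳ_st) = Σ W_h² s_h²/n_h, with W_h = N_h/N and N = 1060:
  stratum 1: (340/1060)²·336.9²/9 = 1297.49
  stratum 2: (720/1060)²·251.9²/124 = 236.096
V_st = 1533.59
V_srs = s²/n = 94776.7/133 = 712.607
deff = V_st / V_srs = 1533.59/712.607 = 2.1521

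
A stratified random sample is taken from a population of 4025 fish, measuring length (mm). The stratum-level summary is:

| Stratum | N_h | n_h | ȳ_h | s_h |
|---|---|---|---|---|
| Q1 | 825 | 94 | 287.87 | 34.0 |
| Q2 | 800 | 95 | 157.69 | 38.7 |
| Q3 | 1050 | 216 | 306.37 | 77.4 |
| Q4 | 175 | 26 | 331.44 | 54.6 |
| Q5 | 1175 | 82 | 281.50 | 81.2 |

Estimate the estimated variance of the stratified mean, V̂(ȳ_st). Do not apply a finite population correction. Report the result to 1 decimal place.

V̂(ȳ_st) = Σ W_h² s_h²/n_h, with W_h = N_h/N and N = 4025:
  stratum Q1: (825/4025)²·34.0²/94 = 0.516662
  stratum Q2: (800/4025)²·38.7²/95 = 0.622797
  stratum Q3: (1050/4025)²·77.4²/216 = 1.88745
  stratum Q4: (175/4025)²·54.6²/26 = 0.216749
  stratum Q5: (1175/4025)²·81.2²/82 = 6.85239
V̂(ȳ_st) = 10.096

V̂(ȳ_st) ≈ 10.1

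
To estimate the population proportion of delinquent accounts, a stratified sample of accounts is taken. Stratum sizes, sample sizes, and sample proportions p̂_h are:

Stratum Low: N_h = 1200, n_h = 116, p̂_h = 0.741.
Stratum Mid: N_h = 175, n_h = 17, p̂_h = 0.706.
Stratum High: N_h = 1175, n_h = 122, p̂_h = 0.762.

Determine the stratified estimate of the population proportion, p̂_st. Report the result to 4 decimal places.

p̂_st ≈ 0.7483

N = 2550; stratum weights W_h = N_h/N.
p̂_st = Σ W_h p̂_h = (1200·0.741 + 175·0.706 + 1175·0.762)/2550 = 0.74827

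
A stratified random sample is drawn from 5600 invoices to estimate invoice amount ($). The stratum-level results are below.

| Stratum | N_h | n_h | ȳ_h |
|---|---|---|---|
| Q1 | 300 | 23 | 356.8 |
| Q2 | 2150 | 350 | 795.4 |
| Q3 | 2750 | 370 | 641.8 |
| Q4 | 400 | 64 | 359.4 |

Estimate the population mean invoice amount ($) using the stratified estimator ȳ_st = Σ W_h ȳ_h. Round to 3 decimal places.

ȳ_st ≈ 665.332

N = Σ N_h = 5600. Stratum weights W_h = N_h/N.
ȳ_st = (300·356.8 + 2150·795.4 + 2750·641.8 + 400·359.4) / 5600 = 665.33214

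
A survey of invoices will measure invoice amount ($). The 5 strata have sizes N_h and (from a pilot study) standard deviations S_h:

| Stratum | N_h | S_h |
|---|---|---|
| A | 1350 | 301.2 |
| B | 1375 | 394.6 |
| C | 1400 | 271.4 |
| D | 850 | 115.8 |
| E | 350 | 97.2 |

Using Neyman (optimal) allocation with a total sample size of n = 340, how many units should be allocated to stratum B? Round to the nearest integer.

Neyman allocation: n_h = n · N_h S_h / Σ N_i S_i, with n = 340.
  stratum A: N_h·S_h = 1350·301.2 = 406620.00
  stratum B: N_h·S_h = 1375·394.6 = 542575.00
  stratum C: N_h·S_h = 1400·271.4 = 379960.00
  stratum D: N_h·S_h = 850·115.8 = 98430.00
  stratum E: N_h·S_h = 350·97.2 = 34020.00
Σ N_h S_h = 1461605.00
n for stratum B = 340·542575.00/1461605.00 = 126.214 → 126

126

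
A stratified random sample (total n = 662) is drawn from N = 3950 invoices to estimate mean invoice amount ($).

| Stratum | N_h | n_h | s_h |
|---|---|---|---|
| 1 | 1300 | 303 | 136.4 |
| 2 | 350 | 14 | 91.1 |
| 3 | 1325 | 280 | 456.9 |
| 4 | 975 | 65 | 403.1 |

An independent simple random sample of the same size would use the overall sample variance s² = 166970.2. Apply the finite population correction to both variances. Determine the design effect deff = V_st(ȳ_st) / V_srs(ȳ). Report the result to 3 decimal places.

V̂(ȳ_st) = Σ W_h² (1 − n_h/N_h) s_h²/n_h, with W_h = N_h/N and N = 3950:
  stratum 1: (1300/3950)²·(1 − 303/1300)·136.4²/303 = 5.10071
  stratum 2: (350/3950)²·(1 − 14/350)·91.1²/14 = 4.46809
  stratum 3: (1325/3950)²·(1 − 280/1325)·456.9²/280 = 66.1641
  stratum 4: (975/3950)²·(1 − 65/975)·403.1²/65 = 142.156
V_st = 217.889
V_srs = (1 − 662/3950)·166970.2/662 = 209.95
deff = V_st / V_srs = 217.889/209.95 = 1.0378

deff ≈ 1.038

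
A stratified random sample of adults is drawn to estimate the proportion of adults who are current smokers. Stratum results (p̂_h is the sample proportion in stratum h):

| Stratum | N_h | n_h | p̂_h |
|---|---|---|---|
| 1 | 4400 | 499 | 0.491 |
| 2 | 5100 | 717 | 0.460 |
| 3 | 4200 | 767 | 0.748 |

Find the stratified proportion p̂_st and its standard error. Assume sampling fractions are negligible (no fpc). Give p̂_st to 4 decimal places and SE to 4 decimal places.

p̂_st ≈ 0.5582, SE ≈ 0.0111

N = 13700; stratum weights W_h = N_h/N.
p̂_st = Σ W_h p̂_h = (4400·0.491 + 5100·0.460 + 4200·0.748)/13700 = 0.55825
V̂(p̂_st) = Σ W_h² p̂_h(1−p̂_h)/(n_h−1):
  stratum 1: (4400/13700)²·0.491·0.509/498 = 5.17648e-05
  stratum 2: (5100/13700)²·0.460·0.540/716 = 4.8077e-05
  stratum 3: (4200/13700)²·0.748·0.252/766 = 2.31276e-05
V̂(p̂_st) = 0.000122969; SE = √V̂ = 0.0110892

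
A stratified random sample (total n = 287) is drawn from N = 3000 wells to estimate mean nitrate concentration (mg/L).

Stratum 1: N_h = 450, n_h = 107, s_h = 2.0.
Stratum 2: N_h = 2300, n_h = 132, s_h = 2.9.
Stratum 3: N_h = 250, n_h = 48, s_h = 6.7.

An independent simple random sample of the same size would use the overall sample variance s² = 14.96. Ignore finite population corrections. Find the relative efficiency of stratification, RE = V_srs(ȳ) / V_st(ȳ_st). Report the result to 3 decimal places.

V̂(ȳ_st) = Σ W_h² s_h²/n_h, with W_h = N_h/N and N = 3000:
  stratum 1: (450/3000)²·2.0²/107 = 0.000841121
  stratum 2: (2300/3000)²·2.9²/132 = 0.0374486
  stratum 3: (250/3000)²·6.7²/48 = 0.0064945
V_st = 0.0447842
V_srs = s²/n = 14.96/287 = 0.0521254
Relative efficiency = V_srs / V_st = 0.0521254/0.0447842 = 1.1639

RE ≈ 1.164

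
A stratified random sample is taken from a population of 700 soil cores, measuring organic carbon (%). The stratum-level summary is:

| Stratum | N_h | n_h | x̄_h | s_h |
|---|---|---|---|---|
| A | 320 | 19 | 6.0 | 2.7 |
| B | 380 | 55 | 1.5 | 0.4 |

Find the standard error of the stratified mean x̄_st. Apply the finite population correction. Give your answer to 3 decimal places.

SE(x̄_st) ≈ 0.276

V̂(x̄_st) = Σ W_h² (1 − n_h/N_h) s_h²/n_h, with W_h = N_h/N and N = 700:
  stratum A: (320/700)²·(1 − 19/320)·2.7²/19 = 0.0754214
  stratum B: (380/700)²·(1 − 55/380)·0.4²/55 = 0.00073321
V̂(x̄_st) = 0.0761546
SE(x̄_st) = √0.0761546 = 0.275961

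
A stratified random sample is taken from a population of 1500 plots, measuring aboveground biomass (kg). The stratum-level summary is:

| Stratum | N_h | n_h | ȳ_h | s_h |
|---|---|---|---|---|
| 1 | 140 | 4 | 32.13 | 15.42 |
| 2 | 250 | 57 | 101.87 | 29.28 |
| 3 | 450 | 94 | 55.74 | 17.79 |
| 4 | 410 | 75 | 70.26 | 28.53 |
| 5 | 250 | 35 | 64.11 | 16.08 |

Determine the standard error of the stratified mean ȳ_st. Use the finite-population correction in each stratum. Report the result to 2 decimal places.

SE(ȳ_st) ≈ 1.38

V̂(ȳ_st) = Σ W_h² (1 − n_h/N_h) s_h²/n_h, with W_h = N_h/N and N = 1500:
  stratum 1: (140/1500)²·(1 − 4/140)·15.42²/4 = 0.503029
  stratum 2: (250/1500)²·(1 − 57/250)·29.28²/57 = 0.322539
  stratum 3: (450/1500)²·(1 − 94/450)·17.79²/94 = 0.23972
  stratum 4: (410/1500)²·(1 − 75/410)·28.53²/75 = 0.662504
  stratum 5: (250/1500)²·(1 − 35/250)·16.08²/35 = 0.176482
V̂(ȳ_st) = 1.90427
SE(ȳ_st) = √1.90427 = 1.37995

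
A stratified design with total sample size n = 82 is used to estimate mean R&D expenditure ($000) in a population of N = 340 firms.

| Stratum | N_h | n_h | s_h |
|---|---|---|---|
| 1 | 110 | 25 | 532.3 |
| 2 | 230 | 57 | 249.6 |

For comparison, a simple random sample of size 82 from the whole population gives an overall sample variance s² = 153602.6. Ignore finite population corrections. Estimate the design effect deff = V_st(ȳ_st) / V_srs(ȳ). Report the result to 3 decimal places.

deff ≈ 0.900

V̂(ȳ_st) = Σ W_h² s_h²/n_h, with W_h = N_h/N and N = 340:
  stratum 1: (110/340)²·532.3²/25 = 1186.32
  stratum 2: (230/340)²·249.6²/57 = 500.164
V_st = 1686.48
V_srs = s²/n = 153602.6/82 = 1873.2
deff = V_st / V_srs = 1686.48/1873.2 = 0.9003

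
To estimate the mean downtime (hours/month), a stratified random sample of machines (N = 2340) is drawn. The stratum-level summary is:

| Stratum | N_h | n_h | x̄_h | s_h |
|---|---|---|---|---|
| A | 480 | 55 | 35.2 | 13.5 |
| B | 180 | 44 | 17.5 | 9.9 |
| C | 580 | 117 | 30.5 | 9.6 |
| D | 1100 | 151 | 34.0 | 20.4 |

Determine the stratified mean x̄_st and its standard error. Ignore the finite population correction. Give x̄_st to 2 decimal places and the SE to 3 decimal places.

x̄_st ≈ 32.11, SE ≈ 0.900

x̄_st = Σ W_h x̄_h = (480·35.2 + 180·17.5 + 580·30.5 + 1100·34.0)/2340 = 32.10940
V̂(x̄_st) = Σ W_h² s_h²/n_h, with W_h = N_h/N and N = 2340:
  stratum A: (480/2340)²·13.5²/55 = 0.13943
  stratum B: (180/2340)²·9.9²/44 = 0.0131805
  stratum C: (580/2340)²·9.6²/117 = 0.0483928
  stratum D: (1100/2340)²·20.4²/151 = 0.609028
V̂(x̄_st) = 0.810031
SE(x̄_st) = √0.810031 = 0.900017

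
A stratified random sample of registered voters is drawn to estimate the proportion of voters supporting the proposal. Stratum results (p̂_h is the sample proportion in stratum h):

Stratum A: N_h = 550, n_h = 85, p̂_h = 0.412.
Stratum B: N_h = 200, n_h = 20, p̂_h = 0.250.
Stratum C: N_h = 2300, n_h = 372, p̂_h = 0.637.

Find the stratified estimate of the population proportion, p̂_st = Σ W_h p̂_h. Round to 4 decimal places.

N = 3050; stratum weights W_h = N_h/N.
p̂_st = Σ W_h p̂_h = (550·0.412 + 200·0.250 + 2300·0.637)/3050 = 0.57105

p̂_st ≈ 0.5710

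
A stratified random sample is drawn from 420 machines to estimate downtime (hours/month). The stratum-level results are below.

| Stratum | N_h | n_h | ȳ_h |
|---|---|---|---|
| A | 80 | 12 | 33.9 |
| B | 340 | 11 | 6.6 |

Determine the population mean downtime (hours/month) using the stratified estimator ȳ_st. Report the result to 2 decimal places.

ȳ_st ≈ 11.80

N = Σ N_h = 420. Stratum weights W_h = N_h/N.
ȳ_st = (80·33.9 + 340·6.6) / 420 = 11.8000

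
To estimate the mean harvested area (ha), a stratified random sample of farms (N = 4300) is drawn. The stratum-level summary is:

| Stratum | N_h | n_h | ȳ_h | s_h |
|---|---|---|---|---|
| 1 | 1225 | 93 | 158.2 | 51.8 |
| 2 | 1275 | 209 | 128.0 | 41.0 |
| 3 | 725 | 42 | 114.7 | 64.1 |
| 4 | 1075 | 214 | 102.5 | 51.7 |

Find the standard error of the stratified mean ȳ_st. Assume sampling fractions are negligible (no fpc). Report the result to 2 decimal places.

V̂(ȳ_st) = Σ W_h² s_h²/n_h, with W_h = N_h/N and N = 4300:
  stratum 1: (1225/4300)²·51.8²/93 = 2.3416
  stratum 2: (1275/4300)²·41.0²/209 = 0.707139
  stratum 3: (725/4300)²·64.1²/42 = 2.78103
  stratum 4: (1075/4300)²·51.7²/214 = 0.780634
V̂(ȳ_st) = 6.6104
SE(ȳ_st) = √6.6104 = 2.57107

SE(ȳ_st) ≈ 2.57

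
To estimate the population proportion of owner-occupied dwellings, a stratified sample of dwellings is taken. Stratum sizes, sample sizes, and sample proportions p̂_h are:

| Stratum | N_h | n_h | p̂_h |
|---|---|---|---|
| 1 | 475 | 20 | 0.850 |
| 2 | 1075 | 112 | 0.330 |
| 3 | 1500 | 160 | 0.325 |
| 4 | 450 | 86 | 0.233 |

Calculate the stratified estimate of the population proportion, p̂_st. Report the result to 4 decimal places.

N = 3500; stratum weights W_h = N_h/N.
p̂_st = Σ W_h p̂_h = (475·0.850 + 1075·0.330 + 1500·0.325 + 450·0.233)/3500 = 0.38596

p̂_st ≈ 0.3860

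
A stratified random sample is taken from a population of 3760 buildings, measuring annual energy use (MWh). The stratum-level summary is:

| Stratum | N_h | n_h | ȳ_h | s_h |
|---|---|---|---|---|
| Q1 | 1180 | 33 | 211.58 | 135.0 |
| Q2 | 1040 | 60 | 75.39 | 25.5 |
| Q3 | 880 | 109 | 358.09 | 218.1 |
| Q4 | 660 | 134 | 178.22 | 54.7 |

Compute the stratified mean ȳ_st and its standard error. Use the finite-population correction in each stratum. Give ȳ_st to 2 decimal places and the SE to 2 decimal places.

ȳ_st ≈ 202.34, SE ≈ 8.67

ȳ_st = Σ W_h ȳ_h = (1180·211.58 + 1040·75.39 + 880·358.09 + 660·178.22)/3760 = 202.34426
V̂(ȳ_st) = Σ W_h² (1 − n_h/N_h) s_h²/n_h, with W_h = N_h/N and N = 3760:
  stratum Q1: (1180/3760)²·(1 − 33/1180)·135.0²/33 = 52.8717
  stratum Q2: (1040/3760)²·(1 − 60/1040)·25.5²/60 = 0.781291
  stratum Q3: (880/3760)²·(1 − 109/880)·218.1²/109 = 20.9434
  stratum Q4: (660/3760)²·(1 − 134/660)·54.7²/134 = 0.548307
V̂(ȳ_st) = 75.1447
SE(ȳ_st) = √75.1447 = 8.6686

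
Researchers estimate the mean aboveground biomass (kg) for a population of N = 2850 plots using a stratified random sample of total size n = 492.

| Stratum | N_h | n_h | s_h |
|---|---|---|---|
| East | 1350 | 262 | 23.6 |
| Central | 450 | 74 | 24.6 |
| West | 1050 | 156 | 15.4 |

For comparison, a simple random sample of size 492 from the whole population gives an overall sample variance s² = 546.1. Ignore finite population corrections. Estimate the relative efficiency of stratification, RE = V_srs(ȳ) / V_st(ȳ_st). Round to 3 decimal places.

V̂(ȳ_st) = Σ W_h² s_h²/n_h, with W_h = N_h/N and N = 2850:
  stratum East: (1350/2850)²·23.6²/262 = 0.47698
  stratum Central: (450/2850)²·24.6²/74 = 0.20388
  stratum West: (1050/2850)²·15.4²/156 = 0.206351
V_st = 0.887211
V_srs = s²/n = 546.1/492 = 1.10996
Relative efficiency = V_srs / V_st = 1.10996/0.887211 = 1.2511

RE ≈ 1.251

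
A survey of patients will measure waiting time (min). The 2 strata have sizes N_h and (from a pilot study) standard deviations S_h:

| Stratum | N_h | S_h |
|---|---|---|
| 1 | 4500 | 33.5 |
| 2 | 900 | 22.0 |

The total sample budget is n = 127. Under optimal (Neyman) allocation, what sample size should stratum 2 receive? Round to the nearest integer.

Neyman allocation: n_h = n · N_h S_h / Σ N_i S_i, with n = 127.
  stratum 1: N_h·S_h = 4500·33.5 = 150750.00
  stratum 2: N_h·S_h = 900·22.0 = 19800.00
Σ N_h S_h = 170550.00
n for stratum 2 = 127·19800.00/170550.00 = 14.744 → 15

15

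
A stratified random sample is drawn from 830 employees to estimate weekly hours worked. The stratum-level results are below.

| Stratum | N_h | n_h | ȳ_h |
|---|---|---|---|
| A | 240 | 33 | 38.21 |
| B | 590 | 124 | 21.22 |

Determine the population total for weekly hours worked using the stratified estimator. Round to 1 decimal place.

τ̂_st = Σ N_h ȳ_h = 240·38.21 + 590·21.22 = 21690.2

τ̂_st ≈ 21690.2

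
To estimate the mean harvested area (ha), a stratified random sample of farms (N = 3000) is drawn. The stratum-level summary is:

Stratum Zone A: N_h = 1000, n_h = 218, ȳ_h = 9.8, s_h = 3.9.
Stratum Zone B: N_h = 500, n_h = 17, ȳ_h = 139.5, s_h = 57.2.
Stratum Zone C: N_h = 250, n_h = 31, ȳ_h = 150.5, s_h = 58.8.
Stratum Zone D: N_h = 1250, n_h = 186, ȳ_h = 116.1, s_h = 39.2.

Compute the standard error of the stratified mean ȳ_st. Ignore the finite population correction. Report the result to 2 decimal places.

SE(ȳ_st) ≈ 2.75

V̂(ȳ_st) = Σ W_h² s_h²/n_h, with W_h = N_h/N and N = 3000:
  stratum Zone A: (1000/3000)²·3.9²/218 = 0.00775229
  stratum Zone B: (500/3000)²·57.2²/17 = 5.34614
  stratum Zone C: (250/3000)²·58.8²/31 = 0.774516
  stratum Zone D: (1250/3000)²·39.2²/186 = 1.43429
V̂(ȳ_st) = 7.5627
SE(ȳ_st) = √7.5627 = 2.75004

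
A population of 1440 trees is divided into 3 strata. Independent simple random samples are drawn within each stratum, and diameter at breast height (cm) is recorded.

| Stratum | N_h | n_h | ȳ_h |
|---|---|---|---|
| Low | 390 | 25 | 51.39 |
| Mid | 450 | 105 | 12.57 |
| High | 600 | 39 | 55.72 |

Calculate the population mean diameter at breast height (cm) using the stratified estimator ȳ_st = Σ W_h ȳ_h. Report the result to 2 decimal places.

ȳ_st ≈ 41.06

N = Σ N_h = 1440. Stratum weights W_h = N_h/N.
ȳ_st = (390·51.39 + 450·12.57 + 600·55.72) / 1440 = 41.0629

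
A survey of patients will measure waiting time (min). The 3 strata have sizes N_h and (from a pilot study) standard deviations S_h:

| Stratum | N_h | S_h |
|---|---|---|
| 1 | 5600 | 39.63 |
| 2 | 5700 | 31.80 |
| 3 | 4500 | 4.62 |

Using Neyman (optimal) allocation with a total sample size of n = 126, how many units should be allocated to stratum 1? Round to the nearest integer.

Neyman allocation: n_h = n · N_h S_h / Σ N_i S_i, with n = 126.
  stratum 1: N_h·S_h = 5600·39.63 = 221928.00
  stratum 2: N_h·S_h = 5700·31.80 = 181260.00
  stratum 3: N_h·S_h = 4500·4.62 = 20790.00
Σ N_h S_h = 423978.00
n for stratum 1 = 126·221928.00/423978.00 = 65.954 → 66

66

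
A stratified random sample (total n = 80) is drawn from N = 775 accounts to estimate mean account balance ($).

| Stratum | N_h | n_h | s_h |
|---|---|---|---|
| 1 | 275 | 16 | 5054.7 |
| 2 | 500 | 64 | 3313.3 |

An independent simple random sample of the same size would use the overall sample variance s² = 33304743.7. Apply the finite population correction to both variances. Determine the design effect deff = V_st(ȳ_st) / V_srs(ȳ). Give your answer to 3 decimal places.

V̂(ȳ_st) = Σ W_h² (1 − n_h/N_h) s_h²/n_h, with W_h = N_h/N and N = 775:
  stratum 1: (275/775)²·(1 − 16/275)·5054.7²/16 = 189365
  stratum 2: (500/775)²·(1 − 64/500)·3313.3²/64 = 62257.9
V_st = 251623
V_srs = (1 − 80/775)·33304743.7/80 = 373335
deff = V_st / V_srs = 251623/373335 = 0.6740

deff ≈ 0.674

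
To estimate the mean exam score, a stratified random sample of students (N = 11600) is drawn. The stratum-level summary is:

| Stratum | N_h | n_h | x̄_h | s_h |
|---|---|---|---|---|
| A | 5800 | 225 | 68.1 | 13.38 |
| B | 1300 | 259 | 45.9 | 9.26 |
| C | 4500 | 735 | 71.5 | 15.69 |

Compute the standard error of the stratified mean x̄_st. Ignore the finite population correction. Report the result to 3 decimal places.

SE(x̄_st) ≈ 0.503

V̂(x̄_st) = Σ W_h² s_h²/n_h, with W_h = N_h/N and N = 11600:
  stratum A: (5800/11600)²·13.38²/225 = 0.198916
  stratum B: (1300/11600)²·9.26²/259 = 0.00415808
  stratum C: (4500/11600)²·15.69²/735 = 0.0504043
V̂(x̄_st) = 0.253478
SE(x̄_st) = √0.253478 = 0.503466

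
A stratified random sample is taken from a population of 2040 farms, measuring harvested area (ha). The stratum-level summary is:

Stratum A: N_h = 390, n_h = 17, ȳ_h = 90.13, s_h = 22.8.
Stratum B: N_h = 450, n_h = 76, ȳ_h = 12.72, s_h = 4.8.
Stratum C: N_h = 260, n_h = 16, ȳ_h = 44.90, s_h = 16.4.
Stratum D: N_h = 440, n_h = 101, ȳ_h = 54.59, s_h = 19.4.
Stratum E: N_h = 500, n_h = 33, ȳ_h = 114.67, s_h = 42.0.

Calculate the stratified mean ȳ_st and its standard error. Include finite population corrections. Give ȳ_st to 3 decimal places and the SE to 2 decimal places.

ȳ_st = Σ W_h ȳ_h = (390·90.13 + 450·12.72 + 260·44.90 + 440·54.59 + 500·114.67)/2040 = 65.63887
V̂(ȳ_st) = Σ W_h² (1 − n_h/N_h) s_h²/n_h, with W_h = N_h/N and N = 2040:
  stratum A: (390/2040)²·(1 − 17/390)·22.8²/17 = 1.06889
  stratum B: (450/2040)²·(1 − 76/450)·4.8²/76 = 0.0122601
  stratum C: (260/2040)²·(1 − 16/260)·16.4²/16 = 0.256254
  stratum D: (440/2040)²·(1 − 101/440)·19.4²/101 = 0.133559
  stratum E: (500/2040)²·(1 − 33/500)·42.0²/33 = 2.99924
V̂(ȳ_st) = 4.47021
SE(ȳ_st) = √4.47021 = 2.11429

ȳ_st ≈ 65.639, SE ≈ 2.11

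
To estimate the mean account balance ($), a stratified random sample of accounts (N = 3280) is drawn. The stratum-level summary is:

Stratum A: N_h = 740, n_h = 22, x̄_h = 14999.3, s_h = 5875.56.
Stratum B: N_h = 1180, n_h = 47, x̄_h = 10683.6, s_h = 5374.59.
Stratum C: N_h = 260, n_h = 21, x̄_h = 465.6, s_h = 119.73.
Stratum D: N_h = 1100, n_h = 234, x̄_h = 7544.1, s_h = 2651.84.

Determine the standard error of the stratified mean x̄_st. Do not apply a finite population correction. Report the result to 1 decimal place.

V̂(x̄_st) = Σ W_h² s_h²/n_h, with W_h = N_h/N and N = 3280:
  stratum A: (740/3280)²·5875.56²/22 = 79871.5
  stratum B: (1180/3280)²·5374.59²/47 = 79544.3
  stratum C: (260/3280)²·119.73²/21 = 4.28929
  stratum D: (1100/3280)²·2651.84²/234 = 3380
V̂(x̄_st) = 162800
SE(x̄_st) = √162800 = 403.485

SE(x̄_st) ≈ 403.5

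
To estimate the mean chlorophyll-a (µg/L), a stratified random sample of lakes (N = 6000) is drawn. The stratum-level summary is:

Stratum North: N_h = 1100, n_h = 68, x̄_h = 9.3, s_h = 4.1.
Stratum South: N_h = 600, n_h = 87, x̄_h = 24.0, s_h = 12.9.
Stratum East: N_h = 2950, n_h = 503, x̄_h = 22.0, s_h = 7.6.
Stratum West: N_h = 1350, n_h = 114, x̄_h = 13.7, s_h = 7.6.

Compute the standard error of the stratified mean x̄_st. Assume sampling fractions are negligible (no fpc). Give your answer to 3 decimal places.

V̂(x̄_st) = Σ W_h² s_h²/n_h, with W_h = N_h/N and N = 6000:
  stratum North: (1100/6000)²·4.1²/68 = 0.00830886
  stratum South: (600/6000)²·12.9²/87 = 0.0191276
  stratum East: (2950/6000)²·7.6²/503 = 0.0277588
  stratum West: (1350/6000)²·7.6²/114 = 0.02565
V̂(x̄_st) = 0.0808453
SE(x̄_st) = √0.0808453 = 0.284333

SE(x̄_st) ≈ 0.284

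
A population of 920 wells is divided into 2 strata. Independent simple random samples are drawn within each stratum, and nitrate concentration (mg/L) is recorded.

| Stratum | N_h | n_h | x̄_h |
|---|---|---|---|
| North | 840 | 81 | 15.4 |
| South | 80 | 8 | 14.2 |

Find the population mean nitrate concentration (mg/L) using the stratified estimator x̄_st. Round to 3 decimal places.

N = Σ N_h = 920. Stratum weights W_h = N_h/N.
x̄_st = (840·15.4 + 80·14.2) / 920 = 15.29565

x̄_st ≈ 15.296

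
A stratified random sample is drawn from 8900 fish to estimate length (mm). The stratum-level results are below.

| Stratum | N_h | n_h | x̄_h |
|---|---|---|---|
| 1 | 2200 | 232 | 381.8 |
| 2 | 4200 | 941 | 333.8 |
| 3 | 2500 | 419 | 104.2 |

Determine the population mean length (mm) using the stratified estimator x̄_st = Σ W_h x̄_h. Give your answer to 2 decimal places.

x̄_st ≈ 281.17

N = Σ N_h = 8900. Stratum weights W_h = N_h/N.
x̄_st = (2200·381.8 + 4200·333.8 + 2500·104.2) / 8900 = 281.1708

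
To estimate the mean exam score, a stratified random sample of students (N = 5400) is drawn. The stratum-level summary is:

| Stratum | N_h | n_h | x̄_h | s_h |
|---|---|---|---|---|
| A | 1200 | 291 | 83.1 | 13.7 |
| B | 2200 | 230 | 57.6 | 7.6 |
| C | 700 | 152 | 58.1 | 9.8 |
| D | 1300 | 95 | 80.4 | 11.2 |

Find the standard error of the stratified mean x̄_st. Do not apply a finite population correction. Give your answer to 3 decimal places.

V̂(x̄_st) = Σ W_h² s_h²/n_h, with W_h = N_h/N and N = 5400:
  stratum A: (1200/5400)²·13.7²/291 = 0.031851
  stratum B: (2200/5400)²·7.6²/230 = 0.0416828
  stratum C: (700/5400)²·9.8²/152 = 0.0106174
  stratum D: (1300/5400)²·11.2²/95 = 0.0765265
V̂(x̄_st) = 0.160678
SE(x̄_st) = √0.160678 = 0.400846

SE(x̄_st) ≈ 0.401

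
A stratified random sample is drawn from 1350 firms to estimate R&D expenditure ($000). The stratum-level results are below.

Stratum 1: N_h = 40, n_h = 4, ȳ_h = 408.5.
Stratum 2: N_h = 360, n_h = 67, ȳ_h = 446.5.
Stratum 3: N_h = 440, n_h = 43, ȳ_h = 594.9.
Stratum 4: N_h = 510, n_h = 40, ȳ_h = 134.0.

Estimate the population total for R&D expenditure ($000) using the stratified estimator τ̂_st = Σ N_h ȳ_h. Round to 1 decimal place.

τ̂_st ≈ 507176.0

τ̂_st = Σ N_h ȳ_h = 40·408.5 + 360·446.5 + 440·594.9 + 510·134.0 = 507176.0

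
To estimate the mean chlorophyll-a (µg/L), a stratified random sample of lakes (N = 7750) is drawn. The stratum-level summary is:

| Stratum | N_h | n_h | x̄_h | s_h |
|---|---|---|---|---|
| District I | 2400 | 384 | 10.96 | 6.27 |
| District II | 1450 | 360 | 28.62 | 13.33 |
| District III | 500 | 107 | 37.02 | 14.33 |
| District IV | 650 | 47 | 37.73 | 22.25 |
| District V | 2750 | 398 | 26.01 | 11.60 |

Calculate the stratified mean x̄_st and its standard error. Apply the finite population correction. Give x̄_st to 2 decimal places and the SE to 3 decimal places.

x̄_st ≈ 23.53, SE ≈ 0.364

x̄_st = Σ W_h x̄_h = (2400·10.96 + 1450·28.62 + 500·37.02 + 650·37.73 + 2750·26.01)/7750 = 23.53097
V̂(x̄_st) = Σ W_h² (1 − n_h/N_h) s_h²/n_h, with W_h = N_h/N and N = 7750:
  stratum District I: (2400/7750)²·(1 − 384/2400)·6.27²/384 = 0.00824712
  stratum District II: (1450/7750)²·(1 − 360/1450)·13.33²/360 = 0.0129882
  stratum District III: (500/7750)²·(1 − 107/500)·14.33²/107 = 0.00627867
  stratum District IV: (650/7750)²·(1 − 47/650)·22.25²/47 = 0.0687368
  stratum District V: (2750/7750)²·(1 − 398/2750)·11.60²/398 = 0.0364082
V̂(x̄_st) = 0.132659
SE(x̄_st) = √0.132659 = 0.364224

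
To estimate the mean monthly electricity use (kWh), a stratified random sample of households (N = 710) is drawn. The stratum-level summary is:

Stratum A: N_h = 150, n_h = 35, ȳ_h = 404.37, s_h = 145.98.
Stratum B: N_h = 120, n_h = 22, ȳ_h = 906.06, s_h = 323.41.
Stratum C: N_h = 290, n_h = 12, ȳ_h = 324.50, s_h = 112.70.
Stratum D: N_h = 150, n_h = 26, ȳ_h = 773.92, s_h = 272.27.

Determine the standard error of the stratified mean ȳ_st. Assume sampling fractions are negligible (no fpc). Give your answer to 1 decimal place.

SE(ȳ_st) ≈ 21.6

V̂(ȳ_st) = Σ W_h² s_h²/n_h, with W_h = N_h/N and N = 710:
  stratum A: (150/710)²·145.98²/35 = 27.1759
  stratum B: (120/710)²·323.41²/22 = 135.809
  stratum C: (290/710)²·112.70²/12 = 176.582
  stratum D: (150/710)²·272.27²/26 = 127.26
V̂(ȳ_st) = 466.827
SE(ȳ_st) = √466.827 = 21.6062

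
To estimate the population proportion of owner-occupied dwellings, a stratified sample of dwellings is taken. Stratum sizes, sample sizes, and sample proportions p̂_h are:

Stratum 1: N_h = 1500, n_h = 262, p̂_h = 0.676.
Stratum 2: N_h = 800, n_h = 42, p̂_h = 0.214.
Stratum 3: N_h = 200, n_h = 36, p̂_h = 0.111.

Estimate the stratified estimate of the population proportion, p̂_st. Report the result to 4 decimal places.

N = 2500; stratum weights W_h = N_h/N.
p̂_st = Σ W_h p̂_h = (1500·0.676 + 800·0.214 + 200·0.111)/2500 = 0.48296

p̂_st ≈ 0.4830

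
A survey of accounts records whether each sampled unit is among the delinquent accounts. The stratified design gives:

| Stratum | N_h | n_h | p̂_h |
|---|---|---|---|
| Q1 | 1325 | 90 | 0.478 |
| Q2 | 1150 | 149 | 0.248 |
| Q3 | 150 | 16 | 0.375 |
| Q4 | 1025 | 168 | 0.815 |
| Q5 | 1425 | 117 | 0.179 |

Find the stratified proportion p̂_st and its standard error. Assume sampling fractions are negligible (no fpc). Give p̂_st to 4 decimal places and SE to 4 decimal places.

N = 5075; stratum weights W_h = N_h/N.
p̂_st = Σ W_h p̂_h = (1325·0.478 + 1150·0.248 + 150·0.375 + 1025·0.815 + 1425·0.179)/5075 = 0.40695
V̂(p̂_st) = Σ W_h² p̂_h(1−p̂_h)/(n_h−1):
  stratum Q1: (1325/5075)²·0.478·0.522/89 = 0.000191103
  stratum Q2: (1150/5075)²·0.248·0.752/148 = 6.4704e-05
  stratum Q3: (150/5075)²·0.375·0.625/15 = 1.36499e-05
  stratum Q4: (1025/5075)²·0.815·0.185/167 = 3.68289e-05
  stratum Q5: (1425/5075)²·0.179·0.821/116 = 9.9884e-05
V̂(p̂_st) = 0.00040617; SE = √V̂ = 0.0201537

p̂_st ≈ 0.4069, SE ≈ 0.0202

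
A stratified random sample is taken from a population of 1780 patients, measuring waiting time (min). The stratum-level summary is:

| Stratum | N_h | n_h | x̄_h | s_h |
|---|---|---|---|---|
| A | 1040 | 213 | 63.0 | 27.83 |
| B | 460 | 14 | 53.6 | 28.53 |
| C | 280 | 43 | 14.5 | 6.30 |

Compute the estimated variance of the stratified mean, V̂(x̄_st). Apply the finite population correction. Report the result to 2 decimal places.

V̂(x̄_st) ≈ 4.77

V̂(x̄_st) = Σ W_h² (1 − n_h/N_h) s_h²/n_h, with W_h = N_h/N and N = 1780:
  stratum A: (1040/1780)²·(1 − 213/1040)·27.83²/213 = 0.987065
  stratum B: (460/1780)²·(1 − 14/460)·28.53²/14 = 3.76468
  stratum C: (280/1780)²·(1 − 43/280)·6.30²/43 = 0.0193321
V̂(x̄_st) = 4.77108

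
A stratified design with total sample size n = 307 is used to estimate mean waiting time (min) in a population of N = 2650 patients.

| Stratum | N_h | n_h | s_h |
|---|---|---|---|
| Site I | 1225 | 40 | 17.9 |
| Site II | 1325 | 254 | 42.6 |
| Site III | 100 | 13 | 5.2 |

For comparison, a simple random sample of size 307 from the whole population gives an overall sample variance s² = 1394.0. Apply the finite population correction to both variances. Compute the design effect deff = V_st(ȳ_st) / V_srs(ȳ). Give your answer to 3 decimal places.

deff ≈ 0.773

V̂(ȳ_st) = Σ W_h² (1 − n_h/N_h) s_h²/n_h, with W_h = N_h/N and N = 2650:
  stratum Site I: (1225/2650)²·(1 − 40/1225)·17.9²/40 = 1.6558
  stratum Site II: (1325/2650)²·(1 − 254/1325)·42.6²/254 = 1.44377
  stratum Site III: (100/2650)²·(1 − 13/100)·5.2²/13 = 0.00257686
V_st = 3.10215
V_srs = (1 − 307/2650)·1394.0/307 = 4.01468
deff = V_st / V_srs = 3.10215/4.01468 = 0.7727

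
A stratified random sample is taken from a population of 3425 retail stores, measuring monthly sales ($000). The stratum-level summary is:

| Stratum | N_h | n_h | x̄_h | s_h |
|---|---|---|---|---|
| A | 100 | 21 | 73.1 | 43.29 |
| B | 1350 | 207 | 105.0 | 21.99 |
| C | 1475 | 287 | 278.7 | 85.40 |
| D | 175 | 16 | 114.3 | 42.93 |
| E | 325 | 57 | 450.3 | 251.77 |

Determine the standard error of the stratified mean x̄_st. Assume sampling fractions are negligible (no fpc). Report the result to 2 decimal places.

V̂(x̄_st) = Σ W_h² s_h²/n_h, with W_h = N_h/N and N = 3425:
  stratum A: (100/3425)²·43.29²/21 = 0.0760737
  stratum B: (1350/3425)²·21.99²/207 = 0.362933
  stratum C: (1475/3425)²·85.40²/287 = 4.71299
  stratum D: (175/3425)²·42.93²/16 = 0.300716
  stratum E: (325/3425)²·251.77²/57 = 10.0133
V̂(x̄_st) = 15.466
SE(x̄_st) = √15.466 = 3.93269

SE(x̄_st) ≈ 3.93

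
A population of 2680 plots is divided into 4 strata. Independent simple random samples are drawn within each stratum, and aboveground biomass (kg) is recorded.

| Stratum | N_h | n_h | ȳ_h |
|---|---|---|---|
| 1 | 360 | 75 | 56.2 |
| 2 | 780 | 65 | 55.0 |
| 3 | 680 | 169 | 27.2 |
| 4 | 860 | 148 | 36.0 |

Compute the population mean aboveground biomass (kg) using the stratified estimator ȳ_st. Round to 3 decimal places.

ȳ_st ≈ 42.010

N = Σ N_h = 2680. Stratum weights W_h = N_h/N.
ȳ_st = (360·56.2 + 780·55.0 + 680·27.2 + 860·36.0) / 2680 = 42.01045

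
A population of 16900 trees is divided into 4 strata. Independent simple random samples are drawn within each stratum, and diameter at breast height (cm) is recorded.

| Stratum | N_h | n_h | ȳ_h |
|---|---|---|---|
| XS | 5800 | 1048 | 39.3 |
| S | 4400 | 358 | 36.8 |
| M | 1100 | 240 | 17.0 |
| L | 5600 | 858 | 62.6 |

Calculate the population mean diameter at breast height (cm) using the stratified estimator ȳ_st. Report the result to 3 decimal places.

N = Σ N_h = 16900. Stratum weights W_h = N_h/N.
ȳ_st = (5800·39.3 + 4400·36.8 + 1100·17.0 + 5600·62.6) / 16900 = 44.91834

ȳ_st ≈ 44.918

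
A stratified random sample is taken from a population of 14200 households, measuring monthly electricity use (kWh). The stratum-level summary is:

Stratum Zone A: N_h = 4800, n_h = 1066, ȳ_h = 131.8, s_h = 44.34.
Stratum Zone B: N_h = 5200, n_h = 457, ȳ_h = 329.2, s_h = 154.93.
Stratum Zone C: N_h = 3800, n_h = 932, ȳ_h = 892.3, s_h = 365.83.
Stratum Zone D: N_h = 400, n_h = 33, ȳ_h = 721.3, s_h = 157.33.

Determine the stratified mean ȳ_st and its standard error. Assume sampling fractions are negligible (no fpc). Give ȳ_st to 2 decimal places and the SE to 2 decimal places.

ȳ_st ≈ 424.21, SE ≈ 4.26

ȳ_st = Σ W_h ȳ_h = (4800·131.8 + 5200·329.2 + 3800·892.3 + 400·721.3)/14200 = 424.20704
V̂(ȳ_st) = Σ W_h² s_h²/n_h, with W_h = N_h/N and N = 14200:
  stratum Zone A: (4800/14200)²·44.34²/1066 = 0.210737
  stratum Zone B: (5200/14200)²·154.93²/457 = 7.04344
  stratum Zone C: (3800/14200)²·365.83²/932 = 10.2833
  stratum Zone D: (400/14200)²·157.33²/33 = 0.595186
V̂(ȳ_st) = 18.1327
SE(ȳ_st) = √18.1327 = 4.25825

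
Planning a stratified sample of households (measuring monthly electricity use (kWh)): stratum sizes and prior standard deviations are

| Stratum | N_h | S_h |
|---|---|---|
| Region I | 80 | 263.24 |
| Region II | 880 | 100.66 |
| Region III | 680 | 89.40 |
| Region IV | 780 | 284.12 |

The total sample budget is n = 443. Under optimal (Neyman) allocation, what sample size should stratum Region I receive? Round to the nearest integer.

24

Neyman allocation: n_h = n · N_h S_h / Σ N_i S_i, with n = 443.
  stratum Region I: N_h·S_h = 80·263.24 = 21059.20
  stratum Region II: N_h·S_h = 880·100.66 = 88580.80
  stratum Region III: N_h·S_h = 680·89.40 = 60792.00
  stratum Region IV: N_h·S_h = 780·284.12 = 221613.60
Σ N_h S_h = 392045.60
n for stratum Region I = 443·21059.20/392045.60 = 23.796 → 24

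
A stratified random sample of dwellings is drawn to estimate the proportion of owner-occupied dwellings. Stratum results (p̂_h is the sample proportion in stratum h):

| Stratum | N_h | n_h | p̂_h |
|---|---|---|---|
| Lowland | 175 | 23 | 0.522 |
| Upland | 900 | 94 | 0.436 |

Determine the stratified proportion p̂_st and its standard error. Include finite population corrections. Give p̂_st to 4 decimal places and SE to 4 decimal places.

N = 1075; stratum weights W_h = N_h/N.
p̂_st = Σ W_h p̂_h = (175·0.522 + 900·0.436)/1075 = 0.45000
V̂(p̂_st) = Σ W_h² (1 − n_h/N_h) p̂_h(1−p̂_h)/(n_h−1):
  stratum Lowland: (175/1075)²·(1 − 23/175)·0.522·0.478/22 = 0.00026106
  stratum Upland: (900/1075)²·(1 − 94/900)·0.436·0.564/93 = 0.00165975
V̂(p̂_st) = 0.00192081; SE = √V̂ = 0.0438271

p̂_st ≈ 0.4500, SE ≈ 0.0438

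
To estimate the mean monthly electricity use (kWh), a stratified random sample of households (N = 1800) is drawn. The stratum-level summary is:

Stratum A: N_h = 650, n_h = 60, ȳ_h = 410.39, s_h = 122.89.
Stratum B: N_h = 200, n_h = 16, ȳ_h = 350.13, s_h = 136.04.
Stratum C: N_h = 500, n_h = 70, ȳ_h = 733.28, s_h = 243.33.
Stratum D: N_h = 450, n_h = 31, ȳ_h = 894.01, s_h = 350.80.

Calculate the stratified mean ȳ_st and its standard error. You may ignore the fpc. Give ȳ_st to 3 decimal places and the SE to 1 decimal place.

ȳ_st = Σ W_h ȳ_h = (650·410.39 + 200·350.13 + 500·733.28 + 450·894.01)/1800 = 614.29111
V̂(ȳ_st) = Σ W_h² s_h²/n_h, with W_h = N_h/N and N = 1800:
  stratum A: (650/1800)²·122.89²/60 = 32.8219
  stratum B: (200/1800)²·136.04²/16 = 14.28
  stratum C: (500/1800)²·243.33²/70 = 65.2662
  stratum D: (450/1800)²·350.80²/31 = 248.106
V̂(ȳ_st) = 360.474
SE(ȳ_st) = √360.474 = 18.9862

ȳ_st ≈ 614.291, SE ≈ 19.0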